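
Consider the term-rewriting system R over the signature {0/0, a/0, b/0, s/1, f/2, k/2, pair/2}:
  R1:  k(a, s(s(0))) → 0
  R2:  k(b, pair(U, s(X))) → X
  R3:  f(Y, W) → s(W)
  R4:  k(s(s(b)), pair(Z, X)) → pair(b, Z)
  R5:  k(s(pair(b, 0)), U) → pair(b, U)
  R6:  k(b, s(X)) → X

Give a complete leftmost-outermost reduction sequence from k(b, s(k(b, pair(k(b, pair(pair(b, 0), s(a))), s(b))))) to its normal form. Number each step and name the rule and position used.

b

1. k(b, s(k(b, pair(k(b, pair(pair(b, 0), s(a))), s(b)))))  →  k(b, pair(k(b, pair(pair(b, 0), s(a))), s(b)))   [R6 at ε]
2. k(b, pair(k(b, pair(pair(b, 0), s(a))), s(b)))  →  b   [R2 at ε]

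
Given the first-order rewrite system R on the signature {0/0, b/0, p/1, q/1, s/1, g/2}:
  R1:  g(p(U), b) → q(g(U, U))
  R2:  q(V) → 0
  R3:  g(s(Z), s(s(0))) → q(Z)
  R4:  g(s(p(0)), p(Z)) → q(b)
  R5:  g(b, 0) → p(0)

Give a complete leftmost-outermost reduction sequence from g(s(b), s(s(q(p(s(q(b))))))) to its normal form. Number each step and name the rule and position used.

0

1. g(s(b), s(s(q(p(s(q(b)))))))  →  g(s(b), s(s(0)))   [R2 at 2.1.1]
2. g(s(b), s(s(0)))  →  q(b)   [R3 at ε]
3. q(b)  →  0   [R2 at ε]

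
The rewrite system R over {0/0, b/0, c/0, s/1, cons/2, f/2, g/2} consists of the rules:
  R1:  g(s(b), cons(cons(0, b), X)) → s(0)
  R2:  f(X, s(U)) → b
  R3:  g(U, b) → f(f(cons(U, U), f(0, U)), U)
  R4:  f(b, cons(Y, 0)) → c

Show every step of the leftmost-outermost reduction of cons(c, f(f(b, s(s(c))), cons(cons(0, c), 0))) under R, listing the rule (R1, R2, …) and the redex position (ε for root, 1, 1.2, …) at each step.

cons(c, c)

1. cons(c, f(f(b, s(s(c))), cons(cons(0, c), 0)))  →  cons(c, f(b, cons(cons(0, c), 0)))   [R2 at 2.1]
2. cons(c, f(b, cons(cons(0, c), 0)))  →  cons(c, c)   [R4 at 2]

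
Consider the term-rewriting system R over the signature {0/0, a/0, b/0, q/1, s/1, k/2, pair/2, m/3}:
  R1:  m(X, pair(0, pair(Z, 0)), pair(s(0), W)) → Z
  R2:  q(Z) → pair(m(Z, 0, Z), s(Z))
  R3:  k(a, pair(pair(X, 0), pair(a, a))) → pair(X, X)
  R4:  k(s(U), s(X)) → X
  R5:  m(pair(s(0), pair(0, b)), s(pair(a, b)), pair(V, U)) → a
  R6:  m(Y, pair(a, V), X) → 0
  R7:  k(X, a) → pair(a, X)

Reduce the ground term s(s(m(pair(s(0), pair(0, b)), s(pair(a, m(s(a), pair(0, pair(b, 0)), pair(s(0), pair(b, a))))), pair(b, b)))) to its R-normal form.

1. s(s(m(pair(s(0), pair(0, b)), s(pair(a, m(s(a), pair(0, pair(b, 0)), pair(s(0), pair(b, a))))), pair(b, b))))  →  s(s(m(pair(s(0), pair(0, b)), s(pair(a, b)), pair(b, b))))   [R1 at 1.1.2.1.2]
2. s(s(m(pair(s(0), pair(0, b)), s(pair(a, b)), pair(b, b))))  →  s(s(a))   [R5 at 1.1]

s(s(a))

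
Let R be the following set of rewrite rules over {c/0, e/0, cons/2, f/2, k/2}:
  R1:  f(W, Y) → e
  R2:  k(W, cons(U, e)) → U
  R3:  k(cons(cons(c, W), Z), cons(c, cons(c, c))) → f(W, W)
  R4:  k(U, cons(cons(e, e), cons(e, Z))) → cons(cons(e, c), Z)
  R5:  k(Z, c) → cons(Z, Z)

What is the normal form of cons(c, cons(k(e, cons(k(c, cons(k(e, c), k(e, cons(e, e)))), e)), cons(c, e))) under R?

cons(c, cons(cons(e, e), cons(c, e)))

1. cons(c, cons(k(e, cons(k(c, cons(k(e, c), k(e, cons(e, e)))), e)), cons(c, e)))  →  cons(c, cons(k(c, cons(k(e, c), k(e, cons(e, e)))), cons(c, e)))   [R2 at 2.1]
2. cons(c, cons(k(c, cons(k(e, c), k(e, cons(e, e)))), cons(c, e)))  →  cons(c, cons(k(c, cons(cons(e, e), k(e, cons(e, e)))), cons(c, e)))   [R5 at 2.1.2.1]
3. cons(c, cons(k(c, cons(cons(e, e), k(e, cons(e, e)))), cons(c, e)))  →  cons(c, cons(k(c, cons(cons(e, e), e)), cons(c, e)))   [R2 at 2.1.2.2]
4. cons(c, cons(k(c, cons(cons(e, e), e)), cons(c, e)))  →  cons(c, cons(cons(e, e), cons(c, e)))   [R2 at 2.1]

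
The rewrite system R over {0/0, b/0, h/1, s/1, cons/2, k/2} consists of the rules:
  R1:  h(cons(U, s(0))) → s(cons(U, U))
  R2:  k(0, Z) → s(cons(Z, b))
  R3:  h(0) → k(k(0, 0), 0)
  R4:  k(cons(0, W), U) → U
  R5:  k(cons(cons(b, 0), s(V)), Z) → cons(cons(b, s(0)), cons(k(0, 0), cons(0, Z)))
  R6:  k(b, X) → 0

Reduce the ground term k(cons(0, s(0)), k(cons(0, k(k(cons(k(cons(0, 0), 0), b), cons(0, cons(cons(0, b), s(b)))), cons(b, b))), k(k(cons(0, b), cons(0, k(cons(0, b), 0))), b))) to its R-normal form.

b

1. k(cons(0, s(0)), k(cons(0, k(k(cons(k(cons(0, 0), 0), b), cons(0, cons(cons(0, b), s(b)))), cons(b, b))), k(k(cons(0, b), cons(0, k(cons(0, b), 0))), b)))  →  k(cons(0, k(k(cons(k(cons(0, 0), 0), b), cons(0, cons(cons(0, b), s(b)))), cons(b, b))), k(k(cons(0, b), cons(0, k(cons(0, b), 0))), b))   [R4 at ε]
2. k(cons(0, k(k(cons(k(cons(0, 0), 0), b), cons(0, cons(cons(0, b), s(b)))), cons(b, b))), k(k(cons(0, b), cons(0, k(cons(0, b), 0))), b))  →  k(k(cons(0, b), cons(0, k(cons(0, b), 0))), b)   [R4 at ε]
3. k(k(cons(0, b), cons(0, k(cons(0, b), 0))), b)  →  k(cons(0, k(cons(0, b), 0)), b)   [R4 at 1]
4. k(cons(0, k(cons(0, b), 0)), b)  →  b   [R4 at ε]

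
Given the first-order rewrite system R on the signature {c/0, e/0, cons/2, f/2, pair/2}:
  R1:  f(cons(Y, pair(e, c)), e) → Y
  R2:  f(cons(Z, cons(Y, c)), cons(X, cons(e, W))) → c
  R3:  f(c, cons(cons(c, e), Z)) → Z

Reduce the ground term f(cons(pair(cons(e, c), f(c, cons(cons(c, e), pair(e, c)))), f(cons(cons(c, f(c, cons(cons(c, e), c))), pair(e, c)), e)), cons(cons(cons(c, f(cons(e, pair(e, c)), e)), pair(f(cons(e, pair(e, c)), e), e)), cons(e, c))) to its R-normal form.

c

1. f(cons(pair(cons(e, c), f(c, cons(cons(c, e), pair(e, c)))), f(cons(cons(c, f(c, cons(cons(c, e), c))), pair(e, c)), e)), cons(cons(cons(c, f(cons(e, pair(e, c)), e)), pair(f(cons(e, pair(e, c)), e), e)), cons(e, c)))  →  f(cons(pair(cons(e, c), pair(e, c)), f(cons(cons(c, f(c, cons(cons(c, e), c))), pair(e, c)), e)), cons(cons(cons(c, f(cons(e, pair(e, c)), e)), pair(f(cons(e, pair(e, c)), e), e)), cons(e, c)))   [R3 at 1.1.2]
2. f(cons(pair(cons(e, c), pair(e, c)), f(cons(cons(c, f(c, cons(cons(c, e), c))), pair(e, c)), e)), cons(cons(cons(c, f(cons(e, pair(e, c)), e)), pair(f(cons(e, pair(e, c)), e), e)), cons(e, c)))  →  f(cons(pair(cons(e, c), pair(e, c)), cons(c, f(c, cons(cons(c, e), c)))), cons(cons(cons(c, f(cons(e, pair(e, c)), e)), pair(f(cons(e, pair(e, c)), e), e)), cons(e, c)))   [R1 at 1.2]
3. f(cons(pair(cons(e, c), pair(e, c)), cons(c, f(c, cons(cons(c, e), c)))), cons(cons(cons(c, f(cons(e, pair(e, c)), e)), pair(f(cons(e, pair(e, c)), e), e)), cons(e, c)))  →  f(cons(pair(cons(e, c), pair(e, c)), cons(c, c)), cons(cons(cons(c, f(cons(e, pair(e, c)), e)), pair(f(cons(e, pair(e, c)), e), e)), cons(e, c)))   [R3 at 1.2.2]
4. f(cons(pair(cons(e, c), pair(e, c)), cons(c, c)), cons(cons(cons(c, f(cons(e, pair(e, c)), e)), pair(f(cons(e, pair(e, c)), e), e)), cons(e, c)))  →  c   [R2 at ε]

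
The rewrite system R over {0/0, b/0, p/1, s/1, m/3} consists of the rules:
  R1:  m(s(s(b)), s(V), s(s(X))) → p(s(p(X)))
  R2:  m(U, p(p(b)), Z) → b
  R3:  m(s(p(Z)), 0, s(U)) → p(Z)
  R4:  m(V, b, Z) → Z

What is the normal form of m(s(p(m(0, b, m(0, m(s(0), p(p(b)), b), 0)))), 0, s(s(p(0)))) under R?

1. m(s(p(m(0, b, m(0, m(s(0), p(p(b)), b), 0)))), 0, s(s(p(0))))  →  p(m(0, b, m(0, m(s(0), p(p(b)), b), 0)))   [R3 at ε]
2. p(m(0, b, m(0, m(s(0), p(p(b)), b), 0)))  →  p(m(0, m(s(0), p(p(b)), b), 0))   [R4 at 1]
3. p(m(0, m(s(0), p(p(b)), b), 0))  →  p(m(0, b, 0))   [R2 at 1.2]
4. p(m(0, b, 0))  →  p(0)   [R4 at 1]

p(0)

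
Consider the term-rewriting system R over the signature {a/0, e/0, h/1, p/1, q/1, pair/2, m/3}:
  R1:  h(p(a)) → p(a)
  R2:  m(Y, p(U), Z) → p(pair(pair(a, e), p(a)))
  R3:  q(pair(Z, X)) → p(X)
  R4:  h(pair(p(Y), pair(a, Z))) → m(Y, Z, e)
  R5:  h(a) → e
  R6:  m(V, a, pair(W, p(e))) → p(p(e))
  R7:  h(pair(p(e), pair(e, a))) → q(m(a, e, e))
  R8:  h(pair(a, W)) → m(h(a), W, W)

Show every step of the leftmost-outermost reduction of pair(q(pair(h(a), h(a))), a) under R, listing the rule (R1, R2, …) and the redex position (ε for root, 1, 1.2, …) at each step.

1. pair(q(pair(h(a), h(a))), a)  →  pair(p(h(a)), a)   [R3 at 1]
2. pair(p(h(a)), a)  →  pair(p(e), a)   [R5 at 1.1]

pair(p(e), a)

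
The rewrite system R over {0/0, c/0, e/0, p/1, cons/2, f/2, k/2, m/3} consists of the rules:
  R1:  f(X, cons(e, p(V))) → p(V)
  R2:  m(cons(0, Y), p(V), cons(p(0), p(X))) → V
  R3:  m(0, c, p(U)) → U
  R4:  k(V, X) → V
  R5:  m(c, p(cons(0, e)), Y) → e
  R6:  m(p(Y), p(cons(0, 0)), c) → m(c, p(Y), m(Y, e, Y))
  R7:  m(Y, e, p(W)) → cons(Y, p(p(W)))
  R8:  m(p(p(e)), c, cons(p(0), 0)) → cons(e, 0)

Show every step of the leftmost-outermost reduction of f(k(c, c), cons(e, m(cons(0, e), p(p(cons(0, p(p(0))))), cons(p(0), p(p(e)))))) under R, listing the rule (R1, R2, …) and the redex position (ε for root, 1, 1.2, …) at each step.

p(cons(0, p(p(0))))

1. f(k(c, c), cons(e, m(cons(0, e), p(p(cons(0, p(p(0))))), cons(p(0), p(p(e))))))  →  f(c, cons(e, m(cons(0, e), p(p(cons(0, p(p(0))))), cons(p(0), p(p(e))))))   [R4 at 1]
2. f(c, cons(e, m(cons(0, e), p(p(cons(0, p(p(0))))), cons(p(0), p(p(e))))))  →  f(c, cons(e, p(cons(0, p(p(0))))))   [R2 at 2.2]
3. f(c, cons(e, p(cons(0, p(p(0))))))  →  p(cons(0, p(p(0))))   [R1 at ε]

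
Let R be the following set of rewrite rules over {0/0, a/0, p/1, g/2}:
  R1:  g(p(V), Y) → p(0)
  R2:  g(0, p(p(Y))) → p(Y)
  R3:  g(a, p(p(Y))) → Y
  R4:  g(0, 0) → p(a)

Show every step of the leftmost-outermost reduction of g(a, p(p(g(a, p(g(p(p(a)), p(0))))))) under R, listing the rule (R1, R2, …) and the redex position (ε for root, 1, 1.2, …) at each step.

0

1. g(a, p(p(g(a, p(g(p(p(a)), p(0)))))))  →  g(a, p(g(p(p(a)), p(0))))   [R3 at ε]
2. g(a, p(g(p(p(a)), p(0))))  →  g(a, p(p(0)))   [R1 at 2.1]
3. g(a, p(p(0)))  →  0   [R3 at ε]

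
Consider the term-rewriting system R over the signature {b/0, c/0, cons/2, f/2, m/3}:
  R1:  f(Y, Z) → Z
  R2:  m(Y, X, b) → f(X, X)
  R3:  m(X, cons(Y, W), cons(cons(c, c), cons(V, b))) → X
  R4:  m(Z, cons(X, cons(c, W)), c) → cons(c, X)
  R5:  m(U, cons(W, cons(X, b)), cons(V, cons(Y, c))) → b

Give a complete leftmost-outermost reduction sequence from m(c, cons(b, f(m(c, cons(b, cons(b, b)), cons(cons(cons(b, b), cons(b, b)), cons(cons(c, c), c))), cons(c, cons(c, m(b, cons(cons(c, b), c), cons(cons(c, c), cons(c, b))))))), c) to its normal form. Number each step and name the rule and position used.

1. m(c, cons(b, f(m(c, cons(b, cons(b, b)), cons(cons(cons(b, b), cons(b, b)), cons(cons(c, c), c))), cons(c, cons(c, m(b, cons(cons(c, b), c), cons(cons(c, c), cons(c, b))))))), c)  →  m(c, cons(b, cons(c, cons(c, m(b, cons(cons(c, b), c), cons(cons(c, c), cons(c, b)))))), c)   [R1 at 2.2]
2. m(c, cons(b, cons(c, cons(c, m(b, cons(cons(c, b), c), cons(cons(c, c), cons(c, b)))))), c)  →  cons(c, b)   [R4 at ε]

cons(c, b)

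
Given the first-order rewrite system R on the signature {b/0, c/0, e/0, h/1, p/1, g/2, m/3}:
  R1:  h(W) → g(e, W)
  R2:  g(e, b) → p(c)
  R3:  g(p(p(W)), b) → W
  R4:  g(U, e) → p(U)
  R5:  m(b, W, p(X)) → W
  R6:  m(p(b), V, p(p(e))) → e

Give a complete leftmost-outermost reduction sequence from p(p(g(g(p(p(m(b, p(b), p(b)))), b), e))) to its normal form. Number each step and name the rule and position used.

1. p(p(g(g(p(p(m(b, p(b), p(b)))), b), e)))  →  p(p(p(g(p(p(m(b, p(b), p(b)))), b))))   [R4 at 1.1]
2. p(p(p(g(p(p(m(b, p(b), p(b)))), b))))  →  p(p(p(m(b, p(b), p(b)))))   [R3 at 1.1.1]
3. p(p(p(m(b, p(b), p(b)))))  →  p(p(p(p(b))))   [R5 at 1.1.1]

p(p(p(p(b))))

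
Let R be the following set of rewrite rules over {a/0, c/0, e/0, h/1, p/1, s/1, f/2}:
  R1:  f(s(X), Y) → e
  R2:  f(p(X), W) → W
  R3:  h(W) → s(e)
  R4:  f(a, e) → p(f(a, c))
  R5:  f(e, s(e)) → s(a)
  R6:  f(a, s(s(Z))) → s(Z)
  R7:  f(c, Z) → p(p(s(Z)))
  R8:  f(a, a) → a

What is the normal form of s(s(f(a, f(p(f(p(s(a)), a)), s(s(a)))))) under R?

1. s(s(f(a, f(p(f(p(s(a)), a)), s(s(a))))))  →  s(s(f(a, s(s(a)))))   [R2 at 1.1.2]
2. s(s(f(a, s(s(a)))))  →  s(s(s(a)))   [R6 at 1.1]

s(s(s(a)))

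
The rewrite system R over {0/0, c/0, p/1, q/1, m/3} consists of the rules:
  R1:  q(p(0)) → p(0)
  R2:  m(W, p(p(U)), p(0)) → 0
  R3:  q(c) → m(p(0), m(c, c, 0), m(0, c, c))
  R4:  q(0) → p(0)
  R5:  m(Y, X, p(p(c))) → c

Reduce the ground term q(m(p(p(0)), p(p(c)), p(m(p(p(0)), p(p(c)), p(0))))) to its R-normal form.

p(0)

1. q(m(p(p(0)), p(p(c)), p(m(p(p(0)), p(p(c)), p(0)))))  →  q(m(p(p(0)), p(p(c)), p(0)))   [R2 at 1.3.1]
2. q(m(p(p(0)), p(p(c)), p(0)))  →  q(0)   [R2 at 1]
3. q(0)  →  p(0)   [R4 at ε]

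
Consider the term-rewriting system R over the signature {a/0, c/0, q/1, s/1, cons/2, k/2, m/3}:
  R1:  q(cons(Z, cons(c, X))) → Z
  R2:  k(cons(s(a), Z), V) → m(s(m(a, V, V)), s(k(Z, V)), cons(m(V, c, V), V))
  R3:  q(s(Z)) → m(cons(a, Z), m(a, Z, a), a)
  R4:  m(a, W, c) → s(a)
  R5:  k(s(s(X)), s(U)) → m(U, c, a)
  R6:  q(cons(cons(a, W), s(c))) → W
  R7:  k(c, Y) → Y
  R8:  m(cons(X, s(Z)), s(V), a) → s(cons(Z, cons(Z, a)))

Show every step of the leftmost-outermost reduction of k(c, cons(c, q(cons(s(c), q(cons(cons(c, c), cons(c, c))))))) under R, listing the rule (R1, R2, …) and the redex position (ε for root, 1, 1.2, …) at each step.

1. k(c, cons(c, q(cons(s(c), q(cons(cons(c, c), cons(c, c)))))))  →  cons(c, q(cons(s(c), q(cons(cons(c, c), cons(c, c))))))   [R7 at ε]
2. cons(c, q(cons(s(c), q(cons(cons(c, c), cons(c, c))))))  →  cons(c, q(cons(s(c), cons(c, c))))   [R1 at 2.1.2]
3. cons(c, q(cons(s(c), cons(c, c))))  →  cons(c, s(c))   [R1 at 2]

cons(c, s(c))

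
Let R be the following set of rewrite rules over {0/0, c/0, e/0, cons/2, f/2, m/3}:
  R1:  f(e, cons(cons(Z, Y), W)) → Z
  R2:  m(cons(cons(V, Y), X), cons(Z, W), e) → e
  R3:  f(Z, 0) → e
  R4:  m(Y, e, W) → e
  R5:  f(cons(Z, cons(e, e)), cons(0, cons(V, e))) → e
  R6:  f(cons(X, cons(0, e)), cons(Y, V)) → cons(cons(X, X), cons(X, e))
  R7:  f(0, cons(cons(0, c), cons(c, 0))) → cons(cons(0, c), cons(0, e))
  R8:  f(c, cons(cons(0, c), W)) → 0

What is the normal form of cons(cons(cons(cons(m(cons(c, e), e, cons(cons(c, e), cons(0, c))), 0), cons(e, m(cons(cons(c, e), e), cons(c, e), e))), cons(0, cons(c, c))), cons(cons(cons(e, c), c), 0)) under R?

1. cons(cons(cons(cons(m(cons(c, e), e, cons(cons(c, e), cons(0, c))), 0), cons(e, m(cons(cons(c, e), e), cons(c, e), e))), cons(0, cons(c, c))), cons(cons(cons(e, c), c), 0))  →  cons(cons(cons(cons(e, 0), cons(e, m(cons(cons(c, e), e), cons(c, e), e))), cons(0, cons(c, c))), cons(cons(cons(e, c), c), 0))   [R4 at 1.1.1.1]
2. cons(cons(cons(cons(e, 0), cons(e, m(cons(cons(c, e), e), cons(c, e), e))), cons(0, cons(c, c))), cons(cons(cons(e, c), c), 0))  →  cons(cons(cons(cons(e, 0), cons(e, e)), cons(0, cons(c, c))), cons(cons(cons(e, c), c), 0))   [R2 at 1.1.2.2]

cons(cons(cons(cons(e, 0), cons(e, e)), cons(0, cons(c, c))), cons(cons(cons(e, c), c), 0))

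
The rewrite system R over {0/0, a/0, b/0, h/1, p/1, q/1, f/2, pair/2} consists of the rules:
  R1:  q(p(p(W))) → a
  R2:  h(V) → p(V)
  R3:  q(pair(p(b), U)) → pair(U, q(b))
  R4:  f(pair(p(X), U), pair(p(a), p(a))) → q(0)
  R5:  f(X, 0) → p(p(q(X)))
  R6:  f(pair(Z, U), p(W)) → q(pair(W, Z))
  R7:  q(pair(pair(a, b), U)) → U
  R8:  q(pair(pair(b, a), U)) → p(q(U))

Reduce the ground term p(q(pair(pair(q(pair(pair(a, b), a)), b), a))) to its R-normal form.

1. p(q(pair(pair(q(pair(pair(a, b), a)), b), a)))  →  p(q(pair(pair(a, b), a)))   [R7 at 1.1.1.1]
2. p(q(pair(pair(a, b), a)))  →  p(a)   [R7 at 1]

p(a)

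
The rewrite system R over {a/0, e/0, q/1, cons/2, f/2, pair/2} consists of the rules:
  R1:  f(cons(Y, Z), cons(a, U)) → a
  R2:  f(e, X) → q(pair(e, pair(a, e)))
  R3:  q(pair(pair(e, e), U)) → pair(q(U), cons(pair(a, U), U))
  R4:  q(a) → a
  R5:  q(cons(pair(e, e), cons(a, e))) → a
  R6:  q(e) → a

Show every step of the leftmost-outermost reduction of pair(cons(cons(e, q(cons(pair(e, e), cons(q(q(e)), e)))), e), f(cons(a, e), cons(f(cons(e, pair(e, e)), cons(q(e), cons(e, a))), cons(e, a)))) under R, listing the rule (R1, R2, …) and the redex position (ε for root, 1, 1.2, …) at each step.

pair(cons(cons(e, a), e), a)

1. pair(cons(cons(e, q(cons(pair(e, e), cons(q(q(e)), e)))), e), f(cons(a, e), cons(f(cons(e, pair(e, e)), cons(q(e), cons(e, a))), cons(e, a))))  →  pair(cons(cons(e, q(cons(pair(e, e), cons(q(a), e)))), e), f(cons(a, e), cons(f(cons(e, pair(e, e)), cons(q(e), cons(e, a))), cons(e, a))))   [R6 at 1.1.2.1.2.1.1]
2. pair(cons(cons(e, q(cons(pair(e, e), cons(q(a), e)))), e), f(cons(a, e), cons(f(cons(e, pair(e, e)), cons(q(e), cons(e, a))), cons(e, a))))  →  pair(cons(cons(e, q(cons(pair(e, e), cons(a, e)))), e), f(cons(a, e), cons(f(cons(e, pair(e, e)), cons(q(e), cons(e, a))), cons(e, a))))   [R4 at 1.1.2.1.2.1]
3. pair(cons(cons(e, q(cons(pair(e, e), cons(a, e)))), e), f(cons(a, e), cons(f(cons(e, pair(e, e)), cons(q(e), cons(e, a))), cons(e, a))))  →  pair(cons(cons(e, a), e), f(cons(a, e), cons(f(cons(e, pair(e, e)), cons(q(e), cons(e, a))), cons(e, a))))   [R5 at 1.1.2]
4. pair(cons(cons(e, a), e), f(cons(a, e), cons(f(cons(e, pair(e, e)), cons(q(e), cons(e, a))), cons(e, a))))  →  pair(cons(cons(e, a), e), f(cons(a, e), cons(f(cons(e, pair(e, e)), cons(a, cons(e, a))), cons(e, a))))   [R6 at 2.2.1.2.1]
5. pair(cons(cons(e, a), e), f(cons(a, e), cons(f(cons(e, pair(e, e)), cons(a, cons(e, a))), cons(e, a))))  →  pair(cons(cons(e, a), e), f(cons(a, e), cons(a, cons(e, a))))   [R1 at 2.2.1]
6. pair(cons(cons(e, a), e), f(cons(a, e), cons(a, cons(e, a))))  →  pair(cons(cons(e, a), e), a)   [R1 at 2]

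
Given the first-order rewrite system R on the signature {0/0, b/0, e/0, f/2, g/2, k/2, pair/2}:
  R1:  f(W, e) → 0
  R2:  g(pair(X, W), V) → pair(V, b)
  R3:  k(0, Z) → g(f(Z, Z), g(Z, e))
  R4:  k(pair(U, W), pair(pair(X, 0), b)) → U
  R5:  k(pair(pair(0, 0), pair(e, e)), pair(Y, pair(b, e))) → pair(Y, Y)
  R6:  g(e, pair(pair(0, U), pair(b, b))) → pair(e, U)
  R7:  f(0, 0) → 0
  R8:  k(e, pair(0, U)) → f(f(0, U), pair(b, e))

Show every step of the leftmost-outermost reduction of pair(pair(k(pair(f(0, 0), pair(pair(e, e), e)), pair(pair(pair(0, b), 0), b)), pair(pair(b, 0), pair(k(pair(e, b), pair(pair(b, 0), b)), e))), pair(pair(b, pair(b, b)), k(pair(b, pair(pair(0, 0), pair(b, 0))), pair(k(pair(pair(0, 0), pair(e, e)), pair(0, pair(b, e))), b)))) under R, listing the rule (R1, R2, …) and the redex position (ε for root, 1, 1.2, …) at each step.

pair(pair(0, pair(pair(b, 0), pair(e, e))), pair(pair(b, pair(b, b)), b))

1. pair(pair(k(pair(f(0, 0), pair(pair(e, e), e)), pair(pair(pair(0, b), 0), b)), pair(pair(b, 0), pair(k(pair(e, b), pair(pair(b, 0), b)), e))), pair(pair(b, pair(b, b)), k(pair(b, pair(pair(0, 0), pair(b, 0))), pair(k(pair(pair(0, 0), pair(e, e)), pair(0, pair(b, e))), b))))  →  pair(pair(f(0, 0), pair(pair(b, 0), pair(k(pair(e, b), pair(pair(b, 0), b)), e))), pair(pair(b, pair(b, b)), k(pair(b, pair(pair(0, 0), pair(b, 0))), pair(k(pair(pair(0, 0), pair(e, e)), pair(0, pair(b, e))), b))))   [R4 at 1.1]
2. pair(pair(f(0, 0), pair(pair(b, 0), pair(k(pair(e, b), pair(pair(b, 0), b)), e))), pair(pair(b, pair(b, b)), k(pair(b, pair(pair(0, 0), pair(b, 0))), pair(k(pair(pair(0, 0), pair(e, e)), pair(0, pair(b, e))), b))))  →  pair(pair(0, pair(pair(b, 0), pair(k(pair(e, b), pair(pair(b, 0), b)), e))), pair(pair(b, pair(b, b)), k(pair(b, pair(pair(0, 0), pair(b, 0))), pair(k(pair(pair(0, 0), pair(e, e)), pair(0, pair(b, e))), b))))   [R7 at 1.1]
3. pair(pair(0, pair(pair(b, 0), pair(k(pair(e, b), pair(pair(b, 0), b)), e))), pair(pair(b, pair(b, b)), k(pair(b, pair(pair(0, 0), pair(b, 0))), pair(k(pair(pair(0, 0), pair(e, e)), pair(0, pair(b, e))), b))))  →  pair(pair(0, pair(pair(b, 0), pair(e, e))), pair(pair(b, pair(b, b)), k(pair(b, pair(pair(0, 0), pair(b, 0))), pair(k(pair(pair(0, 0), pair(e, e)), pair(0, pair(b, e))), b))))   [R4 at 1.2.2.1]
4. pair(pair(0, pair(pair(b, 0), pair(e, e))), pair(pair(b, pair(b, b)), k(pair(b, pair(pair(0, 0), pair(b, 0))), pair(k(pair(pair(0, 0), pair(e, e)), pair(0, pair(b, e))), b))))  →  pair(pair(0, pair(pair(b, 0), pair(e, e))), pair(pair(b, pair(b, b)), k(pair(b, pair(pair(0, 0), pair(b, 0))), pair(pair(0, 0), b))))   [R5 at 2.2.2.1]
5. pair(pair(0, pair(pair(b, 0), pair(e, e))), pair(pair(b, pair(b, b)), k(pair(b, pair(pair(0, 0), pair(b, 0))), pair(pair(0, 0), b))))  →  pair(pair(0, pair(pair(b, 0), pair(e, e))), pair(pair(b, pair(b, b)), b))   [R4 at 2.2]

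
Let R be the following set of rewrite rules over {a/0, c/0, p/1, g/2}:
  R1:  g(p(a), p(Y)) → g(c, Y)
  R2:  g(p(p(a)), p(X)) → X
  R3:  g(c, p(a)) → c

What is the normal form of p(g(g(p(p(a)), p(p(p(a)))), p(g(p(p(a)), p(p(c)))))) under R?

p(p(c))

1. p(g(g(p(p(a)), p(p(p(a)))), p(g(p(p(a)), p(p(c))))))  →  p(g(p(p(a)), p(g(p(p(a)), p(p(c))))))   [R2 at 1.1]
2. p(g(p(p(a)), p(g(p(p(a)), p(p(c))))))  →  p(g(p(p(a)), p(p(c))))   [R2 at 1]
3. p(g(p(p(a)), p(p(c))))  →  p(p(c))   [R2 at 1]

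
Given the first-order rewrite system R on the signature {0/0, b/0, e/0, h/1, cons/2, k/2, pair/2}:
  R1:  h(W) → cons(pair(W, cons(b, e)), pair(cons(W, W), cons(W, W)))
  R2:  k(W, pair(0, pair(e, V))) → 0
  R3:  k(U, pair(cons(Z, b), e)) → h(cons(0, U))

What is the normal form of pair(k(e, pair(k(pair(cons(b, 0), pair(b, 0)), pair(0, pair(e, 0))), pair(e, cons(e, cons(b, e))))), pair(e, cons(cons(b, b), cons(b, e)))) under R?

1. pair(k(e, pair(k(pair(cons(b, 0), pair(b, 0)), pair(0, pair(e, 0))), pair(e, cons(e, cons(b, e))))), pair(e, cons(cons(b, b), cons(b, e))))  →  pair(k(e, pair(0, pair(e, cons(e, cons(b, e))))), pair(e, cons(cons(b, b), cons(b, e))))   [R2 at 1.2.1]
2. pair(k(e, pair(0, pair(e, cons(e, cons(b, e))))), pair(e, cons(cons(b, b), cons(b, e))))  →  pair(0, pair(e, cons(cons(b, b), cons(b, e))))   [R2 at 1]

pair(0, pair(e, cons(cons(b, b), cons(b, e))))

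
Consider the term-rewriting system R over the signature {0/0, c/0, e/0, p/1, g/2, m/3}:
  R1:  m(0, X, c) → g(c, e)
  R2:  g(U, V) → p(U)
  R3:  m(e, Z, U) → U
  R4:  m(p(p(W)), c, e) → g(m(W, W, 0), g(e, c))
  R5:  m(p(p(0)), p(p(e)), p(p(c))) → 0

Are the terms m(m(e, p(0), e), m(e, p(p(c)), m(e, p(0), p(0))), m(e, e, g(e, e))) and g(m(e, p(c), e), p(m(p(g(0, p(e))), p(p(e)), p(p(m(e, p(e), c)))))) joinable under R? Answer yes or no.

yes — NF(t₁) = p(e), NF(t₂) = p(e)

Reduce t₁ = m(m(e, p(0), e), m(e, p(p(c)), m(e, p(0), p(0))), m(e, e, g(e, e))):
1. m(m(e, p(0), e), m(e, p(p(c)), m(e, p(0), p(0))), m(e, e, g(e, e)))  →  m(e, m(e, p(p(c)), m(e, p(0), p(0))), m(e, e, g(e, e)))   [R3 at 1]
2. m(e, m(e, p(p(c)), m(e, p(0), p(0))), m(e, e, g(e, e)))  →  m(e, e, g(e, e))   [R3 at ε]
3. m(e, e, g(e, e))  →  g(e, e)   [R3 at ε]
4. g(e, e)  →  p(e)   [R2 at ε]

Reduce t₂ = g(m(e, p(c), e), p(m(p(g(0, p(e))), p(p(e)), p(p(m(e, p(e), c)))))):
1. g(m(e, p(c), e), p(m(p(g(0, p(e))), p(p(e)), p(p(m(e, p(e), c))))))  →  p(m(e, p(c), e))   [R2 at ε]
2. p(m(e, p(c), e))  →  p(e)   [R3 at 1]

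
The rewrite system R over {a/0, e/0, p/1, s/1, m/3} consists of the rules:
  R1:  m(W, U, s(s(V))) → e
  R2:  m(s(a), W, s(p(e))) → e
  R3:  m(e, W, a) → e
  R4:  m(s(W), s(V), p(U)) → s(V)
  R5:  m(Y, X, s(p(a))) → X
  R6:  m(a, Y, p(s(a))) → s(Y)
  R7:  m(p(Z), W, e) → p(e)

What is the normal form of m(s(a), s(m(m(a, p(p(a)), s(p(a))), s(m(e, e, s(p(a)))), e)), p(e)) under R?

s(p(e))

1. m(s(a), s(m(m(a, p(p(a)), s(p(a))), s(m(e, e, s(p(a)))), e)), p(e))  →  s(m(m(a, p(p(a)), s(p(a))), s(m(e, e, s(p(a)))), e))   [R4 at ε]
2. s(m(m(a, p(p(a)), s(p(a))), s(m(e, e, s(p(a)))), e))  →  s(m(p(p(a)), s(m(e, e, s(p(a)))), e))   [R5 at 1.1]
3. s(m(p(p(a)), s(m(e, e, s(p(a)))), e))  →  s(p(e))   [R7 at 1]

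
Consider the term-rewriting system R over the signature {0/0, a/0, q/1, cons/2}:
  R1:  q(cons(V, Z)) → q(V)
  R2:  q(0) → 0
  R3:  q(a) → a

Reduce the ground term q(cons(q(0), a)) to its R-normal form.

0

1. q(cons(q(0), a))  →  q(q(0))   [R1 at ε]
2. q(q(0))  →  q(0)   [R2 at 1]
3. q(0)  →  0   [R2 at ε]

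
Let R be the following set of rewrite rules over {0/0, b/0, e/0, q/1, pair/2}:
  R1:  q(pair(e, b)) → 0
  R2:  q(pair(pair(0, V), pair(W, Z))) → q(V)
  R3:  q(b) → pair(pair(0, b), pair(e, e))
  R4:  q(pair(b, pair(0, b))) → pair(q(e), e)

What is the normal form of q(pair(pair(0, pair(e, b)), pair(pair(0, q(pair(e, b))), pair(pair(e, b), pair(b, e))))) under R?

0

1. q(pair(pair(0, pair(e, b)), pair(pair(0, q(pair(e, b))), pair(pair(e, b), pair(b, e)))))  →  q(pair(e, b))   [R2 at ε]
2. q(pair(e, b))  →  0   [R1 at ε]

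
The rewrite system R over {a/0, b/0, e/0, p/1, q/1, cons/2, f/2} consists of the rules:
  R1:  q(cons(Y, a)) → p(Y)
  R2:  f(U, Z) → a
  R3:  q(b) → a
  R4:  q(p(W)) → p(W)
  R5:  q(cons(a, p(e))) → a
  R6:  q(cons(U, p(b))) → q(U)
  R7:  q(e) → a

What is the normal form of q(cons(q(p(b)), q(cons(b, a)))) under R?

p(b)

1. q(cons(q(p(b)), q(cons(b, a))))  →  q(cons(p(b), q(cons(b, a))))   [R4 at 1.1]
2. q(cons(p(b), q(cons(b, a))))  →  q(cons(p(b), p(b)))   [R1 at 1.2]
3. q(cons(p(b), p(b)))  →  q(p(b))   [R6 at ε]
4. q(p(b))  →  p(b)   [R4 at ε]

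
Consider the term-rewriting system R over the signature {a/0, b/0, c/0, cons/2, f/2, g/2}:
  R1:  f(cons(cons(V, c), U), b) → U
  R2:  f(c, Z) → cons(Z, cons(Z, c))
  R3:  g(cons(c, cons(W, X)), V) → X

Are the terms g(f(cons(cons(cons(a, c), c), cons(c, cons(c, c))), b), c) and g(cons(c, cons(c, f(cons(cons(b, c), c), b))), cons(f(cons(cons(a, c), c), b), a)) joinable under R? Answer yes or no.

Reduce t₁ = g(f(cons(cons(cons(a, c), c), cons(c, cons(c, c))), b), c):
1. g(f(cons(cons(cons(a, c), c), cons(c, cons(c, c))), b), c)  →  g(cons(c, cons(c, c)), c)   [R1 at 1]
2. g(cons(c, cons(c, c)), c)  →  c   [R3 at ε]

Reduce t₂ = g(cons(c, cons(c, f(cons(cons(b, c), c), b))), cons(f(cons(cons(a, c), c), b), a)):
1. g(cons(c, cons(c, f(cons(cons(b, c), c), b))), cons(f(cons(cons(a, c), c), b), a))  →  f(cons(cons(b, c), c), b)   [R3 at ε]
2. f(cons(cons(b, c), c), b)  →  c   [R1 at ε]

yes — NF(t₁) = c, NF(t₂) = c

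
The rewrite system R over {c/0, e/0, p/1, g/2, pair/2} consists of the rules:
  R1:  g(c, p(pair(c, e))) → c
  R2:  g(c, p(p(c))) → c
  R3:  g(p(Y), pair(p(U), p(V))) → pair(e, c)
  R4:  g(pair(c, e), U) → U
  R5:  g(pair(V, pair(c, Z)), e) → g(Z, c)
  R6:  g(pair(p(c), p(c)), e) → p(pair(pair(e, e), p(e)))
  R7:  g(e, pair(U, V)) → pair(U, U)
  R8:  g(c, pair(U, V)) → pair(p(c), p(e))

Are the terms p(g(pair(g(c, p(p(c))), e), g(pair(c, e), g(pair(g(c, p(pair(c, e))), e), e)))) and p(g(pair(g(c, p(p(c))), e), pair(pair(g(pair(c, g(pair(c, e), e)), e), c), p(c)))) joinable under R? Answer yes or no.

Reduce t₁ = p(g(pair(g(c, p(p(c))), e), g(pair(c, e), g(pair(g(c, p(pair(c, e))), e), e)))):
1. p(g(pair(g(c, p(p(c))), e), g(pair(c, e), g(pair(g(c, p(pair(c, e))), e), e))))  →  p(g(pair(c, e), g(pair(c, e), g(pair(g(c, p(pair(c, e))), e), e))))   [R2 at 1.1.1]
2. p(g(pair(c, e), g(pair(c, e), g(pair(g(c, p(pair(c, e))), e), e))))  →  p(g(pair(c, e), g(pair(g(c, p(pair(c, e))), e), e)))   [R4 at 1]
3. p(g(pair(c, e), g(pair(g(c, p(pair(c, e))), e), e)))  →  p(g(pair(g(c, p(pair(c, e))), e), e))   [R4 at 1]
4. p(g(pair(g(c, p(pair(c, e))), e), e))  →  p(g(pair(c, e), e))   [R1 at 1.1.1]
5. p(g(pair(c, e), e))  →  p(e)   [R4 at 1]

Reduce t₂ = p(g(pair(g(c, p(p(c))), e), pair(pair(g(pair(c, g(pair(c, e), e)), e), c), p(c)))):
1. p(g(pair(g(c, p(p(c))), e), pair(pair(g(pair(c, g(pair(c, e), e)), e), c), p(c))))  →  p(g(pair(c, e), pair(pair(g(pair(c, g(pair(c, e), e)), e), c), p(c))))   [R2 at 1.1.1]
2. p(g(pair(c, e), pair(pair(g(pair(c, g(pair(c, e), e)), e), c), p(c))))  →  p(pair(pair(g(pair(c, g(pair(c, e), e)), e), c), p(c)))   [R4 at 1]
3. p(pair(pair(g(pair(c, g(pair(c, e), e)), e), c), p(c)))  →  p(pair(pair(g(pair(c, e), e), c), p(c)))   [R4 at 1.1.1.1.2]
4. p(pair(pair(g(pair(c, e), e), c), p(c)))  →  p(pair(pair(e, c), p(c)))   [R4 at 1.1.1]

no — NF(t₁) = p(e), NF(t₂) = p(pair(pair(e, c), p(c)))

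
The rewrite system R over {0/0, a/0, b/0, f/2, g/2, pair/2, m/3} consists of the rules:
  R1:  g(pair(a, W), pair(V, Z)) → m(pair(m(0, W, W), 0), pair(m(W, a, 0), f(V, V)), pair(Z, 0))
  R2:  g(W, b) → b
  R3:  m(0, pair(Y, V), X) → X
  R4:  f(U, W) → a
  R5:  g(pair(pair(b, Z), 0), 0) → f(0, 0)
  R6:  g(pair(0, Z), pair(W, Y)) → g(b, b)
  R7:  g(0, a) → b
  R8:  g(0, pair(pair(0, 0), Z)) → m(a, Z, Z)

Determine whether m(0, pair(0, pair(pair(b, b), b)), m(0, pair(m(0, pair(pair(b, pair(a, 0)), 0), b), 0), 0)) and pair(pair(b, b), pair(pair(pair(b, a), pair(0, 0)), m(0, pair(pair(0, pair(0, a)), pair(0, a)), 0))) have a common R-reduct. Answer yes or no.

no — NF(t₁) = 0, NF(t₂) = pair(pair(b, b), pair(pair(pair(b, a), pair(0, 0)), 0))

Reduce t₁ = m(0, pair(0, pair(pair(b, b), b)), m(0, pair(m(0, pair(pair(b, pair(a, 0)), 0), b), 0), 0)):
1. m(0, pair(0, pair(pair(b, b), b)), m(0, pair(m(0, pair(pair(b, pair(a, 0)), 0), b), 0), 0))  →  m(0, pair(m(0, pair(pair(b, pair(a, 0)), 0), b), 0), 0)   [R3 at ε]
2. m(0, pair(m(0, pair(pair(b, pair(a, 0)), 0), b), 0), 0)  →  0   [R3 at ε]

Reduce t₂ = pair(pair(b, b), pair(pair(pair(b, a), pair(0, 0)), m(0, pair(pair(0, pair(0, a)), pair(0, a)), 0))):
1. pair(pair(b, b), pair(pair(pair(b, a), pair(0, 0)), m(0, pair(pair(0, pair(0, a)), pair(0, a)), 0)))  →  pair(pair(b, b), pair(pair(pair(b, a), pair(0, 0)), 0))   [R3 at 2.2]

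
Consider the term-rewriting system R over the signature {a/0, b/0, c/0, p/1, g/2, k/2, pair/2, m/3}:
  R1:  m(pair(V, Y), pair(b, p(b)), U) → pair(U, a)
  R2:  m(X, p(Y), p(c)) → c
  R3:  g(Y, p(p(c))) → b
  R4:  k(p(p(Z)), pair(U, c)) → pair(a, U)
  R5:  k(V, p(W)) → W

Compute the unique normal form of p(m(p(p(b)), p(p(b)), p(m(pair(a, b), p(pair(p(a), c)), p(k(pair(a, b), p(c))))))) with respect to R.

1. p(m(p(p(b)), p(p(b)), p(m(pair(a, b), p(pair(p(a), c)), p(k(pair(a, b), p(c)))))))  →  p(m(p(p(b)), p(p(b)), p(m(pair(a, b), p(pair(p(a), c)), p(c)))))   [R5 at 1.3.1.3.1]
2. p(m(p(p(b)), p(p(b)), p(m(pair(a, b), p(pair(p(a), c)), p(c)))))  →  p(m(p(p(b)), p(p(b)), p(c)))   [R2 at 1.3.1]
3. p(m(p(p(b)), p(p(b)), p(c)))  →  p(c)   [R2 at 1]

p(c)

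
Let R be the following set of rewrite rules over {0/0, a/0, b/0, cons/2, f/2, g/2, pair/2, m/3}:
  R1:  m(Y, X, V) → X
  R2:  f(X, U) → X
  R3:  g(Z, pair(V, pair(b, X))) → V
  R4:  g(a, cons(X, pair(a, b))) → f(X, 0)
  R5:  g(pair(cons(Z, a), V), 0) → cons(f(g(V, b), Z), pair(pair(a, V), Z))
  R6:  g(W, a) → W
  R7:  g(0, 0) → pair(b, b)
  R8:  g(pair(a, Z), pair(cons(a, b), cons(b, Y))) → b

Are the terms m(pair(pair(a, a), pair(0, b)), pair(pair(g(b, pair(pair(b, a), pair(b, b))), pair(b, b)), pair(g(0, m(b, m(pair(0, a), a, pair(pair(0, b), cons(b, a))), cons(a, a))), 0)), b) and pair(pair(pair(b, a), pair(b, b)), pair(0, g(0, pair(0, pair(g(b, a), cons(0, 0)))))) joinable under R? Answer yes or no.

Reduce t₁ = m(pair(pair(a, a), pair(0, b)), pair(pair(g(b, pair(pair(b, a), pair(b, b))), pair(b, b)), pair(g(0, m(b, m(pair(0, a), a, pair(pair(0, b), cons(b, a))), cons(a, a))), 0)), b):
1. m(pair(pair(a, a), pair(0, b)), pair(pair(g(b, pair(pair(b, a), pair(b, b))), pair(b, b)), pair(g(0, m(b, m(pair(0, a), a, pair(pair(0, b), cons(b, a))), cons(a, a))), 0)), b)  →  pair(pair(g(b, pair(pair(b, a), pair(b, b))), pair(b, b)), pair(g(0, m(b, m(pair(0, a), a, pair(pair(0, b), cons(b, a))), cons(a, a))), 0))   [R1 at ε]
2. pair(pair(g(b, pair(pair(b, a), pair(b, b))), pair(b, b)), pair(g(0, m(b, m(pair(0, a), a, pair(pair(0, b), cons(b, a))), cons(a, a))), 0))  →  pair(pair(pair(b, a), pair(b, b)), pair(g(0, m(b, m(pair(0, a), a, pair(pair(0, b), cons(b, a))), cons(a, a))), 0))   [R3 at 1.1]
3. pair(pair(pair(b, a), pair(b, b)), pair(g(0, m(b, m(pair(0, a), a, pair(pair(0, b), cons(b, a))), cons(a, a))), 0))  →  pair(pair(pair(b, a), pair(b, b)), pair(g(0, m(pair(0, a), a, pair(pair(0, b), cons(b, a)))), 0))   [R1 at 2.1.2]
4. pair(pair(pair(b, a), pair(b, b)), pair(g(0, m(pair(0, a), a, pair(pair(0, b), cons(b, a)))), 0))  →  pair(pair(pair(b, a), pair(b, b)), pair(g(0, a), 0))   [R1 at 2.1.2]
5. pair(pair(pair(b, a), pair(b, b)), pair(g(0, a), 0))  →  pair(pair(pair(b, a), pair(b, b)), pair(0, 0))   [R6 at 2.1]

Reduce t₂ = pair(pair(pair(b, a), pair(b, b)), pair(0, g(0, pair(0, pair(g(b, a), cons(0, 0)))))):
1. pair(pair(pair(b, a), pair(b, b)), pair(0, g(0, pair(0, pair(g(b, a), cons(0, 0))))))  →  pair(pair(pair(b, a), pair(b, b)), pair(0, g(0, pair(0, pair(b, cons(0, 0))))))   [R6 at 2.2.2.2.1]
2. pair(pair(pair(b, a), pair(b, b)), pair(0, g(0, pair(0, pair(b, cons(0, 0))))))  →  pair(pair(pair(b, a), pair(b, b)), pair(0, 0))   [R3 at 2.2]

yes — NF(t₁) = pair(pair(pair(b, a), pair(b, b)), pair(0, 0)), NF(t₂) = pair(pair(pair(b, a), pair(b, b)), pair(0, 0))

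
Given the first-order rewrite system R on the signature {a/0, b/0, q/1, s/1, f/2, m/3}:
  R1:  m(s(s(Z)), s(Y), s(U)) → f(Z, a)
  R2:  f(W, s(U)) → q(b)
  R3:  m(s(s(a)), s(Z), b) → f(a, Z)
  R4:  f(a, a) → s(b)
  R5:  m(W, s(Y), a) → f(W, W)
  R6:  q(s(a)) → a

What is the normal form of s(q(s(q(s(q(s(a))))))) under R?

1. s(q(s(q(s(q(s(a)))))))  →  s(q(s(q(s(a)))))   [R6 at 1.1.1.1.1]
2. s(q(s(q(s(a)))))  →  s(q(s(a)))   [R6 at 1.1.1]
3. s(q(s(a)))  →  s(a)   [R6 at 1]

s(a)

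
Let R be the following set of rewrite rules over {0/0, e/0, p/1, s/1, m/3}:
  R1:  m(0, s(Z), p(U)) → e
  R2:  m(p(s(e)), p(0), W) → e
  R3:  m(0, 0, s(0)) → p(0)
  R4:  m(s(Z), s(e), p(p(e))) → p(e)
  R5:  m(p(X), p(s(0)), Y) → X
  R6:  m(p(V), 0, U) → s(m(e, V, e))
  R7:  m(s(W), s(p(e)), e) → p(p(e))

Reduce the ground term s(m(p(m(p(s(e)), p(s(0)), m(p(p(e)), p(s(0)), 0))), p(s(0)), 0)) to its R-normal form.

1. s(m(p(m(p(s(e)), p(s(0)), m(p(p(e)), p(s(0)), 0))), p(s(0)), 0))  →  s(m(p(s(e)), p(s(0)), m(p(p(e)), p(s(0)), 0)))   [R5 at 1]
2. s(m(p(s(e)), p(s(0)), m(p(p(e)), p(s(0)), 0)))  →  s(s(e))   [R5 at 1]

s(s(e))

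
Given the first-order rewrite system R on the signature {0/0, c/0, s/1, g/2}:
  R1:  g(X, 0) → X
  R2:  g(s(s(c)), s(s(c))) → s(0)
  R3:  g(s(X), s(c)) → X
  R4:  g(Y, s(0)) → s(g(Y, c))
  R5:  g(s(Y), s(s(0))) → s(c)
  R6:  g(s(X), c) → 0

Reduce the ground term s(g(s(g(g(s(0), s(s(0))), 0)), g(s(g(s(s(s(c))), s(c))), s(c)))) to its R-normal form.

1. s(g(s(g(g(s(0), s(s(0))), 0)), g(s(g(s(s(s(c))), s(c))), s(c))))  →  s(g(s(g(s(0), s(s(0)))), g(s(g(s(s(s(c))), s(c))), s(c))))   [R1 at 1.1.1]
2. s(g(s(g(s(0), s(s(0)))), g(s(g(s(s(s(c))), s(c))), s(c))))  →  s(g(s(s(c)), g(s(g(s(s(s(c))), s(c))), s(c))))   [R5 at 1.1.1]
3. s(g(s(s(c)), g(s(g(s(s(s(c))), s(c))), s(c))))  →  s(g(s(s(c)), g(s(s(s(c))), s(c))))   [R3 at 1.2]
4. s(g(s(s(c)), g(s(s(s(c))), s(c))))  →  s(g(s(s(c)), s(s(c))))   [R3 at 1.2]
5. s(g(s(s(c)), s(s(c))))  →  s(s(0))   [R2 at 1]

s(s(0))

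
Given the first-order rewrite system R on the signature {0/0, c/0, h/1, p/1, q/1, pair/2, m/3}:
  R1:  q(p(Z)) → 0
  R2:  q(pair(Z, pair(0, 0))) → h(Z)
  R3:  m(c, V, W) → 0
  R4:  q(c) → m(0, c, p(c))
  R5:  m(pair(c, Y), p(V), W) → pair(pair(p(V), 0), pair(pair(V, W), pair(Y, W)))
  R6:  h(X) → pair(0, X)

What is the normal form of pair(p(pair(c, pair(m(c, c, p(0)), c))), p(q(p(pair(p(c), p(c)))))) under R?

1. pair(p(pair(c, pair(m(c, c, p(0)), c))), p(q(p(pair(p(c), p(c))))))  →  pair(p(pair(c, pair(0, c))), p(q(p(pair(p(c), p(c))))))   [R3 at 1.1.2.1]
2. pair(p(pair(c, pair(0, c))), p(q(p(pair(p(c), p(c))))))  →  pair(p(pair(c, pair(0, c))), p(0))   [R1 at 2.1]

pair(p(pair(c, pair(0, c))), p(0))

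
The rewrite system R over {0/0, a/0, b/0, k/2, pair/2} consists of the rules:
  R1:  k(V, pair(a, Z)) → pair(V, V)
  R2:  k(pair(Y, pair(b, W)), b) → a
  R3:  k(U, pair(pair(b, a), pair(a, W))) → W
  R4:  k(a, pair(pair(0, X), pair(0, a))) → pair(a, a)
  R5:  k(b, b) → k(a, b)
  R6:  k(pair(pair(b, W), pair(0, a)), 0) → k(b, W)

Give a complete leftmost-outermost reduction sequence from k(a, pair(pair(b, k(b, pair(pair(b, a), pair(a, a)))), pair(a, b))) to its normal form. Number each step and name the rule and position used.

1. k(a, pair(pair(b, k(b, pair(pair(b, a), pair(a, a)))), pair(a, b)))  →  k(a, pair(pair(b, a), pair(a, b)))   [R3 at 2.1.2]
2. k(a, pair(pair(b, a), pair(a, b)))  →  b   [R3 at ε]

b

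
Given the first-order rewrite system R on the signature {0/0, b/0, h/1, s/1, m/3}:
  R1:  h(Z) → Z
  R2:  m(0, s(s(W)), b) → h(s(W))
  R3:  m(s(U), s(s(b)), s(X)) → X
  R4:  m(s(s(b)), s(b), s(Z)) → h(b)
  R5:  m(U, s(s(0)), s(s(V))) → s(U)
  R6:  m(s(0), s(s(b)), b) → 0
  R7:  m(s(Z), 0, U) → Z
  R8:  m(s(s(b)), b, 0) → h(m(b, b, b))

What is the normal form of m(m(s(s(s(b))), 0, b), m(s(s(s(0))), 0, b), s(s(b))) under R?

s(s(s(b)))

1. m(m(s(s(s(b))), 0, b), m(s(s(s(0))), 0, b), s(s(b)))  →  m(s(s(b)), m(s(s(s(0))), 0, b), s(s(b)))   [R7 at 1]
2. m(s(s(b)), m(s(s(s(0))), 0, b), s(s(b)))  →  m(s(s(b)), s(s(0)), s(s(b)))   [R7 at 2]
3. m(s(s(b)), s(s(0)), s(s(b)))  →  s(s(s(b)))   [R5 at ε]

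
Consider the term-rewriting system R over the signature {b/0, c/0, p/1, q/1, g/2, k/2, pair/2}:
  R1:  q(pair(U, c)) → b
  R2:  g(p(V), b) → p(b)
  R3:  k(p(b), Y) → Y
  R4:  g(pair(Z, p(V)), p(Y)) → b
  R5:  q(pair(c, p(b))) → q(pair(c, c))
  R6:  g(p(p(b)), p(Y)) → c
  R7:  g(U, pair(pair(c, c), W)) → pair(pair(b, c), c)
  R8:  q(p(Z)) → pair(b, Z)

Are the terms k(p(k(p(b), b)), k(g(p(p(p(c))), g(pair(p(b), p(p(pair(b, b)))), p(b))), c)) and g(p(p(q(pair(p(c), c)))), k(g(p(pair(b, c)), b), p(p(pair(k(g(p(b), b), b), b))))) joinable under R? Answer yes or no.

Reduce t₁ = k(p(k(p(b), b)), k(g(p(p(p(c))), g(pair(p(b), p(p(pair(b, b)))), p(b))), c)):
1. k(p(k(p(b), b)), k(g(p(p(p(c))), g(pair(p(b), p(p(pair(b, b)))), p(b))), c))  →  k(p(b), k(g(p(p(p(c))), g(pair(p(b), p(p(pair(b, b)))), p(b))), c))   [R3 at 1.1]
2. k(p(b), k(g(p(p(p(c))), g(pair(p(b), p(p(pair(b, b)))), p(b))), c))  →  k(g(p(p(p(c))), g(pair(p(b), p(p(pair(b, b)))), p(b))), c)   [R3 at ε]
3. k(g(p(p(p(c))), g(pair(p(b), p(p(pair(b, b)))), p(b))), c)  →  k(g(p(p(p(c))), b), c)   [R4 at 1.2]
4. k(g(p(p(p(c))), b), c)  →  k(p(b), c)   [R2 at 1]
5. k(p(b), c)  →  c   [R3 at ε]

Reduce t₂ = g(p(p(q(pair(p(c), c)))), k(g(p(pair(b, c)), b), p(p(pair(k(g(p(b), b), b), b))))):
1. g(p(p(q(pair(p(c), c)))), k(g(p(pair(b, c)), b), p(p(pair(k(g(p(b), b), b), b)))))  →  g(p(p(b)), k(g(p(pair(b, c)), b), p(p(pair(k(g(p(b), b), b), b)))))   [R1 at 1.1.1]
2. g(p(p(b)), k(g(p(pair(b, c)), b), p(p(pair(k(g(p(b), b), b), b)))))  →  g(p(p(b)), k(p(b), p(p(pair(k(g(p(b), b), b), b)))))   [R2 at 2.1]
3. g(p(p(b)), k(p(b), p(p(pair(k(g(p(b), b), b), b)))))  →  g(p(p(b)), p(p(pair(k(g(p(b), b), b), b))))   [R3 at 2]
4. g(p(p(b)), p(p(pair(k(g(p(b), b), b), b))))  →  c   [R6 at ε]

yes — NF(t₁) = c, NF(t₂) = c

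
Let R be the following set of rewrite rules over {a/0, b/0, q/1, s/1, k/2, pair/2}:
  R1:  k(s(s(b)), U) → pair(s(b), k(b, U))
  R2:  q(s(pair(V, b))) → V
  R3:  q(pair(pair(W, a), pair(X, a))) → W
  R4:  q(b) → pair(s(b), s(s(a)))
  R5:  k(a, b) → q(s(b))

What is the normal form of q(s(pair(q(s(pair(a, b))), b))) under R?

a

1. q(s(pair(q(s(pair(a, b))), b)))  →  q(s(pair(a, b)))   [R2 at ε]
2. q(s(pair(a, b)))  →  a   [R2 at ε]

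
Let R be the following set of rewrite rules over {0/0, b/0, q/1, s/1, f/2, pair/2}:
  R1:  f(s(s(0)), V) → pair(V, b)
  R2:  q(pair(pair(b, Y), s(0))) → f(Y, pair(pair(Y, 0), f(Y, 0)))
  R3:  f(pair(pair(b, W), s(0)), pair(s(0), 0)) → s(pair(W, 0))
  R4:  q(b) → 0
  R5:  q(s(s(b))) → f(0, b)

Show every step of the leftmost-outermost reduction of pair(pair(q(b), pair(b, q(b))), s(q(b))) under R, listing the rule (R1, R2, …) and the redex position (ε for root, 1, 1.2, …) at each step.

pair(pair(0, pair(b, 0)), s(0))

1. pair(pair(q(b), pair(b, q(b))), s(q(b)))  →  pair(pair(0, pair(b, q(b))), s(q(b)))   [R4 at 1.1]
2. pair(pair(0, pair(b, q(b))), s(q(b)))  →  pair(pair(0, pair(b, 0)), s(q(b)))   [R4 at 1.2.2]
3. pair(pair(0, pair(b, 0)), s(q(b)))  →  pair(pair(0, pair(b, 0)), s(0))   [R4 at 2.1]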